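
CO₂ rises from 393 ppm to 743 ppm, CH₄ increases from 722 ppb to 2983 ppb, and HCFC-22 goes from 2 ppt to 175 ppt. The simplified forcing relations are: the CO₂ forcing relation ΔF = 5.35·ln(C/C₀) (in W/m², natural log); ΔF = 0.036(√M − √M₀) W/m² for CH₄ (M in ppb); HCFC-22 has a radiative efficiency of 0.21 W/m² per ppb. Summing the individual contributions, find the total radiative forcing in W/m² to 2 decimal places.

ΔF = 4.44 W/m²

CO₂: 5.35 × ln(743/393) = 5.35 × ln(1.89059) = 5.35 × 0.63689 = 3.4074 W/m².
CH₄: 0.036 × (√2983 − √722) = 0.036 × (54.6168 − 26.8701) = 0.036 × 27.7467 = 0.9989 W/m².
HCFC-22: Δ = 175 − 2 = 173 ppt = 0.173 ppb; ΔF = 0.21 × 0.173 = 0.0363 W/m².
Total ΔF = 3.4074 + 0.9989 + 0.0363 = 4.4426 W/m².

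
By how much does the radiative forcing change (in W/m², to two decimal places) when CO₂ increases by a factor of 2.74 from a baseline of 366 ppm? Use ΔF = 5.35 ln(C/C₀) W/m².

ΔF = 5.39 W/m²

Because the forcing depends only on the ratio C/C₀, the initial concentration does not enter.
ΔF = 5.35 × ln(2.74) = 5.35 × 1.00796 = 5.3926 W/m².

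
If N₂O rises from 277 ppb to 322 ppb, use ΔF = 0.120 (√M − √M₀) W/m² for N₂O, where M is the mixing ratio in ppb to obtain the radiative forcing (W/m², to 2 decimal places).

ΔF = 0.16 W/m²

N₂O: 0.120 × (√322 − √277) = 0.120 × (17.9444 − 16.6433) = 0.120 × 1.3011 = 0.1561 W/m².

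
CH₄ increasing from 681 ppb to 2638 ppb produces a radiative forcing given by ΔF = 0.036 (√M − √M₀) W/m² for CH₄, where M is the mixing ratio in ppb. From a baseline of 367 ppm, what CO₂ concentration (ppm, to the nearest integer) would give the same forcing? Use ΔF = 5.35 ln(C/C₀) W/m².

CH₄ forcing: 0.036 × (√2638 − √681) = 0.036 × (51.3615 − 26.0960) = 0.036 × 25.2655 = 0.90956 W/m².
Set 5.35 ln(C/367) = 0.90956: ln(C/367) = 0.90956/5.35 = 0.17001, so C = 367 × e^0.17001 = 367 × 1.18532 = 435.01 ppm.

C ≈ 435 ppm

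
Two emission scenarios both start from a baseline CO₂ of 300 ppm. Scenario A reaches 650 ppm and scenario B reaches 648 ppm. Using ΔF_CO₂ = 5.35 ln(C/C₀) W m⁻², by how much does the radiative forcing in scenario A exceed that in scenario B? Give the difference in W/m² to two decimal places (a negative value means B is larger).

ΔF_A − ΔF_B = 0.02 W/m²

ΔF_A = 5.35 ln(650/300) = 5.35 × 0.77319 = 4.1366 W/m².
ΔF_B = 5.35 ln(648/300) = 5.35 × 0.77011 = 4.1201 W/m².
Difference: 4.1366 − 4.1201 = 0.0165 W/m².
(Equivalently, ΔF_A − ΔF_B = 5.35 ln(650/648) = 5.35 × 0.00308 = 0.0165 W/m².)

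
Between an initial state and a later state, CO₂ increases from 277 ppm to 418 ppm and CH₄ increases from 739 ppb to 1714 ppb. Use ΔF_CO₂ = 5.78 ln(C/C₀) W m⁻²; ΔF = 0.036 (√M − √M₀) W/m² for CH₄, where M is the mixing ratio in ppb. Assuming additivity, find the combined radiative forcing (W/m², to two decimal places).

CO₂: 5.78 × ln(418/277) = 5.78 × ln(1.50903) = 5.78 × 0.41147 = 2.3783 W/m².
CH₄: 0.036 × (√1714 − √739) = 0.036 × (41.4005 − 27.1846) = 0.036 × 14.2159 = 0.5118 W/m².
Total ΔF = 2.3783 + 0.5118 = 2.8901 W/m².

ΔF = 2.89 W/m²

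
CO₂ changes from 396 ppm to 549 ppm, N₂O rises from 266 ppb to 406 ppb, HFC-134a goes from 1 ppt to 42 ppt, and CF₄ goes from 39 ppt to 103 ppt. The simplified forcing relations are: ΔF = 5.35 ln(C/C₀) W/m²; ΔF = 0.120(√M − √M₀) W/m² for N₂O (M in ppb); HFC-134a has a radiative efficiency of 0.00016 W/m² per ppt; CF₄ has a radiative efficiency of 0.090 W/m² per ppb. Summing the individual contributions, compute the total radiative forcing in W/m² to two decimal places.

CO₂: 5.35 × ln(549/396) = 5.35 × ln(1.38636) = 5.35 × 0.32668 = 1.7477 W/m².
N₂O: 0.120 × (√406 − √266) = 0.120 × (20.1494 − 16.3095) = 0.120 × 3.8399 = 0.4608 W/m².
HFC-134a: ΔF = 0.00016 × (42 − 1) = 0.00016 × 41 = 0.0066 W/m².
CF₄: Δ = 103 − 39 = 64 ppt = 0.064 ppb; ΔF = 0.090 × 0.064 = 0.0058 W/m².
Total ΔF = 1.7477 + 0.4608 + 0.0066 + 0.0058 = 2.2209 W/m².

ΔF = 2.22 W/m²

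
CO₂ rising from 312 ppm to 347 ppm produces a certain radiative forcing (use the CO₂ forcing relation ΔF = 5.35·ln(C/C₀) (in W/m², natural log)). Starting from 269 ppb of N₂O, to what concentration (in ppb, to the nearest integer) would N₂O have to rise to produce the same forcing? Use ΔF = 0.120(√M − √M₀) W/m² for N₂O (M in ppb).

CO₂ forcing: 5.35 × ln(347/312) = 5.35 × 0.106322 = 0.56882 W/m².
Set 0.120(√M − √269) = 0.56882: √M = 0.56882/0.120 + √269 = 4.7402 + 16.4012 = 21.1414.
M = (21.1414)² = 446.96 ppb.

M ≈ 447 ppb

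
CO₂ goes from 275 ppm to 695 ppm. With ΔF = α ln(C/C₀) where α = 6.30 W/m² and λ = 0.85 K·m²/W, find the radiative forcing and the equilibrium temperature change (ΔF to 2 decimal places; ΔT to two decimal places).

CO₂: 6.30 × ln(695/275) = 6.30 × ln(2.52727) = 6.30 × 0.92714 = 5.8410 W/m².
ΔT = λ ΔF = 0.85 × 5.84 = 4.9640 K.

ΔF = 5.84 W/m²; ΔT = 4.96 K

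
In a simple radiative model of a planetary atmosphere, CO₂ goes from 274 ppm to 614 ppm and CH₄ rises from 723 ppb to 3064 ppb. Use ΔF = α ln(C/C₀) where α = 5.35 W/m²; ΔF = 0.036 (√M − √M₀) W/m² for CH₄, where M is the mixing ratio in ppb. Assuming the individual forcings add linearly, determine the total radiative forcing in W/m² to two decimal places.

ΔF = 5.34 W/m²

CO₂: 5.35 × ln(614/274) = 5.35 × ln(2.24088) = 5.35 × 0.80687 = 4.3168 W/m².
CH₄: 0.036 × (√3064 − √723) = 0.036 × (55.3534 − 26.8887) = 0.036 × 28.4647 = 1.0247 W/m².
Total ΔF = 4.3168 + 1.0247 = 5.3415 W/m².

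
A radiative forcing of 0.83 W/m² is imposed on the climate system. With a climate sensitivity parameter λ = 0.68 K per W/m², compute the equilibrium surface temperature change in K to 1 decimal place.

ΔT = λ ΔF = 0.68 × 0.83 = 0.5644 K.

ΔT = 0.6 K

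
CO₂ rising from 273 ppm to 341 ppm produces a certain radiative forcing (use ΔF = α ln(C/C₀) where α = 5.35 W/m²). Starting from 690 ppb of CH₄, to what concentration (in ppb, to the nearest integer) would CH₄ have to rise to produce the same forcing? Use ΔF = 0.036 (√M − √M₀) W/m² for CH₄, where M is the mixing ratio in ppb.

CO₂ forcing: 5.35 × ln(341/273) = 5.35 × 0.222411 = 1.18990 W/m².
Set 0.036(√M − √690) = 1.18990: √M = 1.18990/0.036 + √690 = 33.0528 + 26.2679 = 59.3207.
M = (59.3207)² = 3518.95 ppb.

M ≈ 3519 ppb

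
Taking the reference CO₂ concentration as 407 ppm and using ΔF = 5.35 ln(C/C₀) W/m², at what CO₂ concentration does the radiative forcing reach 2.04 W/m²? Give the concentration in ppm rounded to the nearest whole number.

Set 5.35 ln(C/407) = 2.04, so ln(C/407) = 2.04/5.35 = 0.38131.
Then C/407 = e^0.38131 = 1.46420, giving C = 407 × 1.46420 = 595.93 ppm.

C ≈ 596 ppm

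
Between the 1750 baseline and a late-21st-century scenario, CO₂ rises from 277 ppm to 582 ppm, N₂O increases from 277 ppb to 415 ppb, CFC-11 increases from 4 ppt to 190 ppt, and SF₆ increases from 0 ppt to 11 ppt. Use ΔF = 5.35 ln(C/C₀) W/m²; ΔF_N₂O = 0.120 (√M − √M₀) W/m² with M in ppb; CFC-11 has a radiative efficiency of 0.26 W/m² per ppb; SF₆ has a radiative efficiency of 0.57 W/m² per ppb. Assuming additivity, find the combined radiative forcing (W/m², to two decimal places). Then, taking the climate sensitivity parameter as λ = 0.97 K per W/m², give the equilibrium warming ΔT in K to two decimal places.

CO₂: 5.35 × ln(582/277) = 5.35 × ln(2.10108) = 5.35 × 0.74245 = 3.9721 W/m².
N₂O: 0.120 × (√415 − √277) = 0.120 × (20.3715 − 16.6433) = 0.120 × 3.7282 = 0.4474 W/m².
CFC-11: Δ = 190 − 4 = 186 ppt = 0.186 ppb; ΔF = 0.26 × 0.186 = 0.0484 W/m².
SF₆: Δ = 11 − 0 = 11 ppt = 0.011 ppb; ΔF = 0.57 × 0.011 = 0.0063 W/m².
Total ΔF = 3.9721 + 0.4474 + 0.0484 + 0.0063 = 4.4742 W/m².
ΔT = λ ΔF = 0.97 × 4.47 = 4.3359 K.

ΔF = 4.47 W/m²; ΔT = 4.34 K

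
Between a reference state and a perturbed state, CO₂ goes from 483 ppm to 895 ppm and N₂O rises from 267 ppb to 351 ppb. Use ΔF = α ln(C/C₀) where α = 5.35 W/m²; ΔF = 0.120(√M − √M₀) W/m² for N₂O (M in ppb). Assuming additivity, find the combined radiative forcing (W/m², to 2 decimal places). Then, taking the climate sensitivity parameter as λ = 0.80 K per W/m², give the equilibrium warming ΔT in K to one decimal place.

CO₂: 5.35 × ln(895/483) = 5.35 × ln(1.85300) = 5.35 × 0.61681 = 3.2999 W/m².
N₂O: 0.120 × (√351 − √267) = 0.120 × (18.7350 − 16.3401) = 0.120 × 2.3949 = 0.2874 W/m².
Total ΔF = 3.2999 + 0.2874 = 3.5873 W/m².
ΔT = λ ΔF = 0.80 × 3.59 = 2.8720 K.

ΔF = 3.59 W/m²; ΔT = 2.9 K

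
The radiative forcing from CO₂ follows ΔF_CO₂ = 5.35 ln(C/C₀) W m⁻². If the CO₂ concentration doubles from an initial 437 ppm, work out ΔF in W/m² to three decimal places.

ΔF = 3.708 W/m²

Because the forcing depends only on the ratio C/C₀, the initial concentration does not enter.
ΔF = 5.35 × ln(2) = 5.35 × 0.69315 = 3.7084 W/m².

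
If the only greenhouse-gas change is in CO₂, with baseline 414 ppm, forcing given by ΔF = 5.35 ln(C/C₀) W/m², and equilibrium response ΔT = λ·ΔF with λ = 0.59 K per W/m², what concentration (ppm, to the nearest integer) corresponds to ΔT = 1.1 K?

C ≈ 587 ppm

Required forcing: ΔF = ΔT/λ = 1.1/0.59 = 1.8644 W/m².
Then ln(C/414) = ΔF/5.35 = 1.8644/5.35 = 0.34849.
So C = 414 × e^0.34849 = 414 × 1.41693 = 586.61 ppm.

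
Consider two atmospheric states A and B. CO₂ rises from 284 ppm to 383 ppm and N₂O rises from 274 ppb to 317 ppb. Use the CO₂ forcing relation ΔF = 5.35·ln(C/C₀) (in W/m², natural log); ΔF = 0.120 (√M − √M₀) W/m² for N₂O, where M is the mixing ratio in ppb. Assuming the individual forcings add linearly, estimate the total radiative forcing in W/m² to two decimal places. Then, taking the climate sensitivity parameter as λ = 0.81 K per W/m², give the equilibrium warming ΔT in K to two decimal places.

CO₂: 5.35 × ln(383/284) = 5.35 × ln(1.34859) = 5.35 × 0.29906 = 1.6000 W/m².
N₂O: 0.120 × (√317 − √274) = 0.120 × (17.8045 − 16.5529) = 0.120 × 1.2516 = 0.1502 W/m².
Total ΔF = 1.6000 + 0.1502 = 1.7502 W/m².
ΔT = λ ΔF = 0.81 × 1.75 = 1.4175 K.

ΔF = 1.75 W/m²; ΔT = 1.42 K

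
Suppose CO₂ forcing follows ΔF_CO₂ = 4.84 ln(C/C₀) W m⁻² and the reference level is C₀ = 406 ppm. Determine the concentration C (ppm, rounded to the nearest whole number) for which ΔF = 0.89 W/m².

Set 4.84 ln(C/406) = 0.89, so ln(C/406) = 0.89/4.84 = 0.18388.
Then C/406 = e^0.18388 = 1.20187, giving C = 406 × 1.20187 = 487.96 ppm.

C ≈ 488 ppm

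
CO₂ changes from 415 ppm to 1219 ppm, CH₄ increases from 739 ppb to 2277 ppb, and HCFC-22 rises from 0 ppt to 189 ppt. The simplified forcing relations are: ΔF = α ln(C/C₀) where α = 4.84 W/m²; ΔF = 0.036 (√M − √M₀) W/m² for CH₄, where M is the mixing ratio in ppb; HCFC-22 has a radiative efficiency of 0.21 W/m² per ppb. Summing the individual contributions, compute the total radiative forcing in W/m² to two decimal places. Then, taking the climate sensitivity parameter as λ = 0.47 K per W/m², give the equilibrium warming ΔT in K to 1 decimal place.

ΔF = 5.99 W/m²; ΔT = 2.8 K

CO₂: 4.84 × ln(1219/415) = 4.84 × ln(2.93735) = 4.84 × 1.07751 = 5.2151 W/m².
CH₄: 0.036 × (√2277 − √739) = 0.036 × (47.7179 − 27.1846) = 0.036 × 20.5333 = 0.7392 W/m².
HCFC-22: Δ = 189 − 0 = 189 ppt = 0.189 ppb; ΔF = 0.21 × 0.189 = 0.0397 W/m².
Total ΔF = 5.2151 + 0.7392 + 0.0397 = 5.9940 W/m².
ΔT = λ ΔF = 0.47 × 5.99 = 2.8153 K.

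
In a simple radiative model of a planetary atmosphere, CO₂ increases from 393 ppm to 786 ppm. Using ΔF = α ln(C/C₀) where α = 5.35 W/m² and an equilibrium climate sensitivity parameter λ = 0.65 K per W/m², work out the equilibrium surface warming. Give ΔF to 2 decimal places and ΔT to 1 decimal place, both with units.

ΔF = 3.71 W/m²; ΔT = 2.4 K

CO₂: 5.35 × ln(786/393) = 5.35 × ln(2.00000) = 5.35 × 0.69315 = 3.7084 W/m².
ΔT = λ ΔF = 0.65 × 3.71 = 2.4115 K.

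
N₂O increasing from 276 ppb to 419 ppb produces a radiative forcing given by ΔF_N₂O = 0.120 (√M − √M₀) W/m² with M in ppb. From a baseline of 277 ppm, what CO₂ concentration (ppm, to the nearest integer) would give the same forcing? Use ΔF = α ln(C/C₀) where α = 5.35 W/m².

N₂O forcing: 0.120 × (√419 − √276) = 0.120 × (20.4695 − 16.6132) = 0.120 × 3.8563 = 0.46276 W/m².
Set 5.35 ln(C/277) = 0.46276: ln(C/277) = 0.46276/5.35 = 0.08650, so C = 277 × e^0.08650 = 277 × 1.09035 = 302.03 ppm.

C ≈ 302 ppm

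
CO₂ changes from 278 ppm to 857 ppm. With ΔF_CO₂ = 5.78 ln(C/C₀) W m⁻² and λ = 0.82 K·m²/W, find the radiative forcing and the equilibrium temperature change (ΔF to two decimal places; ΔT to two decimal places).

ΔF = 6.51 W/m²; ΔT = 5.34 K

CO₂: 5.78 × ln(857/278) = 5.78 × ln(3.08273) = 5.78 × 1.12582 = 6.5072 W/m².
ΔT = λ ΔF = 0.82 × 6.51 = 5.3382 K.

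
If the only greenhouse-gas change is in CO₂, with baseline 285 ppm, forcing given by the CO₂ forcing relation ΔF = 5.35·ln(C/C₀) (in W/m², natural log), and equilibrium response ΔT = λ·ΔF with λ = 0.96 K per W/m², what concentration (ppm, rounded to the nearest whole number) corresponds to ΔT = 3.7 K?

Required forcing: ΔF = ΔT/λ = 3.7/0.96 = 3.8542 W/m².
Then ln(C/285) = ΔF/5.35 = 3.8542/5.35 = 0.72041.
So C = 285 × e^0.72041 = 285 × 2.05528 = 585.75 ppm.

C ≈ 586 ppm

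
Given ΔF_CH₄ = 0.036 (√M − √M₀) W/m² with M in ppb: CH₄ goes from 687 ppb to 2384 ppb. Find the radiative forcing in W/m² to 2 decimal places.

ΔF = 0.81 W/m²

CH₄: 0.036 × (√2384 − √687) = 0.036 × (48.8262 − 26.2107) = 0.036 × 22.6155 = 0.8142 W/m².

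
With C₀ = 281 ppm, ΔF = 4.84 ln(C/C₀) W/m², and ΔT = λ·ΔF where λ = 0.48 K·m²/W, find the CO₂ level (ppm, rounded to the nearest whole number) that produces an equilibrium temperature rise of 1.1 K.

Required forcing: ΔF = ΔT/λ = 1.1/0.48 = 2.2917 W/m².
Then ln(C/281) = ΔF/4.84 = 2.2917/4.84 = 0.47349.
So C = 281 × e^0.47349 = 281 × 1.60559 = 451.17 ppm.

C ≈ 451 ppm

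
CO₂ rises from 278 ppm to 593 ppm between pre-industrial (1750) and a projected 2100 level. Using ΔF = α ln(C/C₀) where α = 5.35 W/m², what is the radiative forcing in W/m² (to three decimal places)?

CO₂: 5.35 × ln(593/278) = 5.35 × ln(2.13309) = 5.35 × 0.75757 = 4.0530 W/m².

ΔF = 4.053 W/m²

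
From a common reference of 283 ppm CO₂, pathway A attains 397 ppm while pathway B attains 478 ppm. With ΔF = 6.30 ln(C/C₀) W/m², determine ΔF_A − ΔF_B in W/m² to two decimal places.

ΔF_A = 6.30 ln(397/283) = 6.30 × 0.33849 = 2.1325 W/m².
ΔF_B = 6.30 ln(478/283) = 6.30 × 0.52416 = 3.3022 W/m².
Difference: 2.1325 − 3.3022 = -1.1697 W/m².

ΔF_A − ΔF_B = -1.17 W/m²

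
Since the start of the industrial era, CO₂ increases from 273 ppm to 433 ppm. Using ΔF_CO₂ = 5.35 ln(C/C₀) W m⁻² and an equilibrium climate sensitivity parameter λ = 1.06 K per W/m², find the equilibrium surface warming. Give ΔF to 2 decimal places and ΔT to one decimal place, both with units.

ΔF = 2.47 W/m²; ΔT = 2.6 K

CO₂: 5.35 × ln(433/273) = 5.35 × ln(1.58608) = 5.35 × 0.46127 = 2.4678 W/m².
ΔT = λ ΔF = 1.06 × 2.47 = 2.6182 K.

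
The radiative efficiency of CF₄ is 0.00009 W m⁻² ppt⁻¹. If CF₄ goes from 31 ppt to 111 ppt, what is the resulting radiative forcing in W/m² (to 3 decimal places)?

ΔF = 0.007 W/m²

CF₄: ΔF = 0.00009 × (111 − 31) = 0.00009 × 80 = 0.0072 W/m².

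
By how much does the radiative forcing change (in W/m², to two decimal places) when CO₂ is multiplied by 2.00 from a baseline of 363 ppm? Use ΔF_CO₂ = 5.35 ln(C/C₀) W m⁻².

Because the forcing depends only on the ratio C/C₀, the initial concentration does not enter.
ΔF = 5.35 × ln(2.00) = 5.35 × 0.69315 = 3.7084 W/m².

ΔF = 3.71 W/m²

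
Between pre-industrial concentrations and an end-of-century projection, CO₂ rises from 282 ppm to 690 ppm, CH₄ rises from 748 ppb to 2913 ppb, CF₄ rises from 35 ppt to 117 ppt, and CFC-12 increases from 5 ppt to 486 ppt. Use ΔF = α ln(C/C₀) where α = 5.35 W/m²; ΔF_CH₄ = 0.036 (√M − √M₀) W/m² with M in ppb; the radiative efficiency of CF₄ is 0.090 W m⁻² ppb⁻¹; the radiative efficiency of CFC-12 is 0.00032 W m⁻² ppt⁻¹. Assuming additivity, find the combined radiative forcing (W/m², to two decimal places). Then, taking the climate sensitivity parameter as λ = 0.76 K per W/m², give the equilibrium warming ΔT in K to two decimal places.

ΔF = 5.91 W/m²; ΔT = 4.49 K

CO₂: 5.35 × ln(690/282) = 5.35 × ln(2.44681) = 5.35 × 0.89479 = 4.7871 W/m².
CH₄: 0.036 × (√2913 − √748) = 0.036 × (53.9722 − 27.3496) = 0.036 × 26.6226 = 0.9584 W/m².
CF₄: Δ = 117 − 35 = 82 ppt = 0.082 ppb; ΔF = 0.090 × 0.082 = 0.0074 W/m².
CFC-12: ΔF = 0.00032 × (486 − 5) = 0.00032 × 481 = 0.1539 W/m².
Total ΔF = 4.7871 + 0.9584 + 0.0074 + 0.1539 = 5.9068 W/m².
ΔT = λ ΔF = 0.76 × 5.91 = 4.4916 K.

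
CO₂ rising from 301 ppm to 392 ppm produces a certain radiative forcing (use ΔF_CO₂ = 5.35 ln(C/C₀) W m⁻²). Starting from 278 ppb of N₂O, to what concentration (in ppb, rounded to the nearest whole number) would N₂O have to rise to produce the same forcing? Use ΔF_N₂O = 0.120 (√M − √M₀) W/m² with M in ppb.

M ≈ 809 ppb

CO₂ forcing: 5.35 × ln(392/301) = 5.35 × 0.264152 = 1.41321 W/m².
Set 0.120(√M − √278) = 1.41321: √M = 1.41321/0.120 + √278 = 11.7768 + 16.6733 = 28.4501.
M = (28.4501)² = 809.41 ppb.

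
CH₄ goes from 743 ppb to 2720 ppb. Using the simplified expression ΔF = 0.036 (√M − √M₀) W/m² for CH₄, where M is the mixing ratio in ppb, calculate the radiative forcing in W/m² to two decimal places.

ΔF = 0.90 W/m²

CH₄: 0.036 × (√2720 − √743) = 0.036 × (52.1536 − 27.2580) = 0.036 × 24.8956 = 0.8962 W/m².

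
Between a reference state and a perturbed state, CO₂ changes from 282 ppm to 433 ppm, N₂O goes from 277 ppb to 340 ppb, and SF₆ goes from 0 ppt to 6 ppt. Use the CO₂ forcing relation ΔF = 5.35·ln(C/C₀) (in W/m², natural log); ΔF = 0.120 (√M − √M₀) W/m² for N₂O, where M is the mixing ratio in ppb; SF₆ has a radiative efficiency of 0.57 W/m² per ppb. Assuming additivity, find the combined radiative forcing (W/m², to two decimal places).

ΔF = 2.51 W/m²

CO₂: 5.35 × ln(433/282) = 5.35 × ln(1.53546) = 5.35 × 0.42883 = 2.2942 W/m².
N₂O: 0.120 × (√340 − √277) = 0.120 × (18.4391 − 16.6433) = 0.120 × 1.7958 = 0.2155 W/m².
SF₆: Δ = 6 − 0 = 6 ppt = 0.006 ppb; ΔF = 0.57 × 0.006 = 0.0034 W/m².
Total ΔF = 2.2942 + 0.2155 + 0.0034 = 2.5131 W/m².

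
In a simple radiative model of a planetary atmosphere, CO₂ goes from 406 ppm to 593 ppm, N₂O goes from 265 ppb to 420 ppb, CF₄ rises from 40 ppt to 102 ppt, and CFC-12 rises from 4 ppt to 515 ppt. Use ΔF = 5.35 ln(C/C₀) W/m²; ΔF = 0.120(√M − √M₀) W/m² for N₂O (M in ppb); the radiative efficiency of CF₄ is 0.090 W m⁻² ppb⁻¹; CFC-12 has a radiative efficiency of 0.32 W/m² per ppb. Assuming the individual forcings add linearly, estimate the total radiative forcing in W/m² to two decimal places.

ΔF = 2.70 W/m²

CO₂: 5.35 × ln(593/406) = 5.35 × ln(1.46059) = 5.35 × 0.37884 = 2.0268 W/m².
N₂O: 0.120 × (√420 − √265) = 0.120 × (20.4939 − 16.2788) = 0.120 × 4.2151 = 0.5058 W/m².
CF₄: Δ = 102 − 40 = 62 ppt = 0.062 ppb; ΔF = 0.090 × 0.062 = 0.0056 W/m².
CFC-12: Δ = 515 − 4 = 511 ppt = 0.511 ppb; ΔF = 0.32 × 0.511 = 0.1635 W/m².
Total ΔF = 2.0268 + 0.5058 + 0.0056 + 0.1635 = 2.7017 W/m².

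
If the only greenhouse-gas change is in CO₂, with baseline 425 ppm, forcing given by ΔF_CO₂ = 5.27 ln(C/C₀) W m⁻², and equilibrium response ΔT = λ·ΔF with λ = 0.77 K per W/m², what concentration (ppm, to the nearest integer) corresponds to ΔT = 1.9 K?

Required forcing: ΔF = ΔT/λ = 1.9/0.77 = 2.4675 W/m².
Then ln(C/425) = ΔF/5.27 = 2.4675/5.27 = 0.46822.
So C = 425 × e^0.46822 = 425 × 1.59715 = 678.79 ppm.

C ≈ 679 ppm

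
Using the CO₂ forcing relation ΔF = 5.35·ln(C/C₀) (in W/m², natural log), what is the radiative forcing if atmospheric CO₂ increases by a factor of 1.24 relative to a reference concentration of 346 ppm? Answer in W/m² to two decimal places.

ΔF = 1.15 W/m²

ΔF = 5.35 × ln(1.24) = 5.35 × 0.21511 = 1.1508 W/m².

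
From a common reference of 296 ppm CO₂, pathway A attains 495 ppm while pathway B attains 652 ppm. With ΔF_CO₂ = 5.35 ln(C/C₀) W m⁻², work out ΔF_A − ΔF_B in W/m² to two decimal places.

ΔF_A = 5.35 ln(495/296) = 5.35 × 0.51420 = 2.7510 W/m².
ΔF_B = 5.35 ln(652/296) = 5.35 × 0.78969 = 4.2248 W/m².
Difference: 2.7510 − 4.2248 = -1.4738 W/m².

ΔF_A − ΔF_B = -1.47 W/m²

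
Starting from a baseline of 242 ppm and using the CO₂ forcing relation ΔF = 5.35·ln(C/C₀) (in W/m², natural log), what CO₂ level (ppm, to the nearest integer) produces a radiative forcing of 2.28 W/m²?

Set 5.35 ln(C/242) = 2.28, so ln(C/242) = 2.28/5.35 = 0.42617.
Then C/242 = e^0.42617 = 1.53138, giving C = 242 × 1.53138 = 370.59 ppm.

C ≈ 371 ppm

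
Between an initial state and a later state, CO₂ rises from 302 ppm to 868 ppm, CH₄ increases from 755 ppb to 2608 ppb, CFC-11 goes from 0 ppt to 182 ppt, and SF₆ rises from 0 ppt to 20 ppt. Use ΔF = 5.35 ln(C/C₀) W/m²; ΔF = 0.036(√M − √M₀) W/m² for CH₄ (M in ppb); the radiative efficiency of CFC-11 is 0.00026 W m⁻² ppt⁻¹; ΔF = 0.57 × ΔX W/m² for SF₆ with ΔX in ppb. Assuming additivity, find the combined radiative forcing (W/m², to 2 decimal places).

CO₂: 5.35 × ln(868/302) = 5.35 × ln(2.87417) = 5.35 × 1.05576 = 5.6483 W/m².
CH₄: 0.036 × (√2608 − √755) = 0.036 × (51.0686 − 27.4773) = 0.036 × 23.5913 = 0.8493 W/m².
CFC-11: ΔF = 0.00026 × (182 − 0) = 0.00026 × 182 = 0.0473 W/m².
SF₆: Δ = 20 − 0 = 20 ppt = 0.020 ppb; ΔF = 0.57 × 0.020 = 0.0114 W/m².
Total ΔF = 5.6483 + 0.8493 + 0.0473 + 0.0114 = 6.5563 W/m².

ΔF = 6.56 W/m²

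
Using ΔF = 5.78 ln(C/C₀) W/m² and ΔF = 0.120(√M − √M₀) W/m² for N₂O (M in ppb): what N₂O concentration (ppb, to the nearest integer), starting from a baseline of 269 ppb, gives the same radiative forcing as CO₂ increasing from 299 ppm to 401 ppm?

M ≈ 933 ppb

CO₂ forcing: 5.78 × ln(401/299) = 5.78 × 0.293518 = 1.69653 W/m².
Set 0.120(√M − √269) = 1.69653: √M = 1.69653/0.120 + √269 = 14.1378 + 16.4012 = 30.5390.
M = (30.5390)² = 932.63 ppb.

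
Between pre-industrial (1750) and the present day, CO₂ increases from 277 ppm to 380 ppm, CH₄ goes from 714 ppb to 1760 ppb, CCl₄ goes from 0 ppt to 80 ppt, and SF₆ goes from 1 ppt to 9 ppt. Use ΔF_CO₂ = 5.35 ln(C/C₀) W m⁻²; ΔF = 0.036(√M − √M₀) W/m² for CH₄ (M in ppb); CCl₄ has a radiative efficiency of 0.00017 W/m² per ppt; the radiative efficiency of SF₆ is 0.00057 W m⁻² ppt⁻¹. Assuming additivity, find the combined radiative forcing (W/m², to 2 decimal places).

ΔF = 2.26 W/m²

CO₂: 5.35 × ln(380/277) = 5.35 × ln(1.37184) = 5.35 × 0.31615 = 1.6914 W/m².
CH₄: 0.036 × (√1760 − √714) = 0.036 × (41.9524 − 26.7208) = 0.036 × 15.2316 = 0.5483 W/m².
CCl₄: ΔF = 0.00017 × (80 − 0) = 0.00017 × 80 = 0.0136 W/m².
SF₆: ΔF = 0.00057 × (9 − 1) = 0.00057 × 8 = 0.0046 W/m².
Total ΔF = 1.6914 + 0.5483 + 0.0136 + 0.0046 = 2.2579 W/m².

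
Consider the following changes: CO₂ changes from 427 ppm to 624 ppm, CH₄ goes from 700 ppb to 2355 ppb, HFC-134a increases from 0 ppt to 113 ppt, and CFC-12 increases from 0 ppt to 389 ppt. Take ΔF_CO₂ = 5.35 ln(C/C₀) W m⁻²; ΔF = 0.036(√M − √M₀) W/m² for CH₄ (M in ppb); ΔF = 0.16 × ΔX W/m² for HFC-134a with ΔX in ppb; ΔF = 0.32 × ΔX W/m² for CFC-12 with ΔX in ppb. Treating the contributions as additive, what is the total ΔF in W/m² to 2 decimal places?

CO₂: 5.35 × ln(624/427) = 5.35 × ln(1.46136) = 5.35 × 0.37937 = 2.0296 W/m².
CH₄: 0.036 × (√2355 − √700) = 0.036 × (48.5283 − 26.4575) = 0.036 × 22.0708 = 0.7945 W/m².
HFC-134a: Δ = 113 − 0 = 113 ppt = 0.113 ppb; ΔF = 0.16 × 0.113 = 0.0181 W/m².
CFC-12: Δ = 389 − 0 = 389 ppt = 0.389 ppb; ΔF = 0.32 × 0.389 = 0.1245 W/m².
Total ΔF = 2.0296 + 0.7945 + 0.0181 + 0.1245 = 2.9667 W/m².

ΔF = 2.97 W/m²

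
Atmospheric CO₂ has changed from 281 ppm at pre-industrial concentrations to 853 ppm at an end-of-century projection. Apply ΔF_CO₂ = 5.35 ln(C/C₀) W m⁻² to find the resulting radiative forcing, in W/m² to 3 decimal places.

CO₂: 5.35 × ln(853/281) = 5.35 × ln(3.03559) = 5.35 × 1.11041 = 5.9407 W/m².

ΔF = 5.941 W/m²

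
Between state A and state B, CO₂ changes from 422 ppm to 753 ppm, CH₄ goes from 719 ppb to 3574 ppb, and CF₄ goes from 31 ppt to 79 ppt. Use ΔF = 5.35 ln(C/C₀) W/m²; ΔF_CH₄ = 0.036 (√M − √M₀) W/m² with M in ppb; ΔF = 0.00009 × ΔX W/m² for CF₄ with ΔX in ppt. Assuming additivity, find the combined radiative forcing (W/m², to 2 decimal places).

ΔF = 4.29 W/m²

CO₂: 5.35 × ln(753/422) = 5.35 × ln(1.78436) = 5.35 × 0.57906 = 3.0980 W/m².
CH₄: 0.036 × (√3574 − √719) = 0.036 × (59.7829 − 26.8142) = 0.036 × 32.9687 = 1.1869 W/m².
CF₄: ΔF = 0.00009 × (79 − 31) = 0.00009 × 48 = 0.0043 W/m².
Total ΔF = 3.0980 + 1.1869 + 0.0043 = 4.2892 W/m².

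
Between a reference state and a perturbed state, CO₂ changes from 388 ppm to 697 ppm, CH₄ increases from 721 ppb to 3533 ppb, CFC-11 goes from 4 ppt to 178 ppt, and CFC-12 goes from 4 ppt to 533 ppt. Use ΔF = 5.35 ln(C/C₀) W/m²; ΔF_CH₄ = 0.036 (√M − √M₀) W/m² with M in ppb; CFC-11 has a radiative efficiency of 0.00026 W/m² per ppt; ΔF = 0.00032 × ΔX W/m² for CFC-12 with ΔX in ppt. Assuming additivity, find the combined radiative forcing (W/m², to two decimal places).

ΔF = 4.52 W/m²

CO₂: 5.35 × ln(697/388) = 5.35 × ln(1.79639) = 5.35 × 0.58578 = 3.1339 W/m².
CH₄: 0.036 × (√3533 − √721) = 0.036 × (59.4390 − 26.8514) = 0.036 × 32.5876 = 1.1732 W/m².
CFC-11: ΔF = 0.00026 × (178 − 4) = 0.00026 × 174 = 0.0452 W/m².
CFC-12: ΔF = 0.00032 × (533 − 4) = 0.00032 × 529 = 0.1693 W/m².
Total ΔF = 3.1339 + 1.1732 + 0.0452 + 0.1693 = 4.5216 W/m².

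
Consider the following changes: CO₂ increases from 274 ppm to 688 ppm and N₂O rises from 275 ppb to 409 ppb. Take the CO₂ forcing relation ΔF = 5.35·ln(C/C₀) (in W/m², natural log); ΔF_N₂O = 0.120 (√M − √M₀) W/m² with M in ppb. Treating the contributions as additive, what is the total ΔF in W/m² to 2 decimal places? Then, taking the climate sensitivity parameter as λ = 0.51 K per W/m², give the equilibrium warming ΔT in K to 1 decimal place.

ΔF = 5.36 W/m²; ΔT = 2.7 K

CO₂: 5.35 × ln(688/274) = 5.35 × ln(2.51095) = 5.35 × 0.92066 = 4.9255 W/m².
N₂O: 0.120 × (√409 − √275) = 0.120 × (20.2237 − 16.5831) = 0.120 × 3.6406 = 0.4369 W/m².
Total ΔF = 4.9255 + 0.4369 = 5.3624 W/m².
ΔT = λ ΔF = 0.51 × 5.36 = 2.7336 K.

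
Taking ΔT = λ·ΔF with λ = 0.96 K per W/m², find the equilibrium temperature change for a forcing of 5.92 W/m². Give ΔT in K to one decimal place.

ΔT = 5.7 K

ΔT = λ ΔF = 0.96 × 5.92 = 5.6832 K.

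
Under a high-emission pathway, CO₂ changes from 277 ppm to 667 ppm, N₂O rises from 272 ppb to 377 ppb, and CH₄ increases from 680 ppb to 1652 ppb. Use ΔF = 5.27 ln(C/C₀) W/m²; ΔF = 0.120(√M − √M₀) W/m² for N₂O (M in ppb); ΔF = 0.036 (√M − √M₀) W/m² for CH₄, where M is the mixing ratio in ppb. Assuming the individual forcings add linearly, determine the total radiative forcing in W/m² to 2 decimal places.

CO₂: 5.27 × ln(667/277) = 5.27 × ln(2.40794) = 5.27 × 0.87877 = 4.6311 W/m².
N₂O: 0.120 × (√377 − √272) = 0.120 × (19.4165 − 16.4924) = 0.120 × 2.9241 = 0.3509 W/m².
CH₄: 0.036 × (√1652 − √680) = 0.036 × (40.6448 − 26.0768) = 0.036 × 14.5680 = 0.5244 W/m².
Total ΔF = 4.6311 + 0.3509 + 0.5244 = 5.5064 W/m².

ΔF = 5.51 W/m²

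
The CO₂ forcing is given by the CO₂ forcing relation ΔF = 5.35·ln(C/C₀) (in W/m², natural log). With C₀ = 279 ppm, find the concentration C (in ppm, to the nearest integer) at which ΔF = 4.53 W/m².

Set 5.35 ln(C/279) = 4.53, so ln(C/279) = 4.53/5.35 = 0.84673.
Then C/279 = e^0.84673 = 2.33201, giving C = 279 × 2.33201 = 650.63 ppm.

C ≈ 651 ppm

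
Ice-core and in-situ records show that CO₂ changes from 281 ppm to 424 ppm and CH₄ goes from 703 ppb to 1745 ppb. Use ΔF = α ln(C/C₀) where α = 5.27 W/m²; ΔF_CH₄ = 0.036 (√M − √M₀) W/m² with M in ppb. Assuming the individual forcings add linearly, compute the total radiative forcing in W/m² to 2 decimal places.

CO₂: 5.27 × ln(424/281) = 5.27 × ln(1.50890) = 5.27 × 0.41138 = 2.1680 W/m².
CH₄: 0.036 × (√1745 − √703) = 0.036 × (41.7732 − 26.5141) = 0.036 × 15.2591 = 0.5493 W/m².
Total ΔF = 2.1680 + 0.5493 = 2.7173 W/m².

ΔF = 2.72 W/m²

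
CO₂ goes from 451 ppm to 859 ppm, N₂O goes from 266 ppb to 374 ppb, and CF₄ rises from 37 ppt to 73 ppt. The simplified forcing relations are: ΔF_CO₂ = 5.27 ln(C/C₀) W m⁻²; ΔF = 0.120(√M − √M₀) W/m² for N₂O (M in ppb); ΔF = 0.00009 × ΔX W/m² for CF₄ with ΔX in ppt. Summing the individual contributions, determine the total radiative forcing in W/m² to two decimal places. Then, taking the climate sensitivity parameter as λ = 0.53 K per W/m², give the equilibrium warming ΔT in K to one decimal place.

CO₂: 5.27 × ln(859/451) = 5.27 × ln(1.90466) = 5.27 × 0.64430 = 3.3955 W/m².
N₂O: 0.120 × (√374 − √266) = 0.120 × (19.3391 − 16.3095) = 0.120 × 3.0296 = 0.3636 W/m².
CF₄: ΔF = 0.00009 × (73 − 37) = 0.00009 × 36 = 0.0032 W/m².
Total ΔF = 3.3955 + 0.3636 + 0.0032 = 3.7623 W/m².
ΔT = λ ΔF = 0.53 × 3.76 = 1.9928 K.

ΔF = 3.76 W/m²; ΔT = 2.0 K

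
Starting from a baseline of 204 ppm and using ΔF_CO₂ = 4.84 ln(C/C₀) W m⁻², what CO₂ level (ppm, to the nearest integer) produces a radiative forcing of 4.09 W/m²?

C ≈ 475 ppm

Set 4.84 ln(C/204) = 4.09, so ln(C/204) = 4.09/4.84 = 0.84504.
Then C/204 = e^0.84504 = 2.32807, giving C = 204 × 2.32807 = 474.93 ppm.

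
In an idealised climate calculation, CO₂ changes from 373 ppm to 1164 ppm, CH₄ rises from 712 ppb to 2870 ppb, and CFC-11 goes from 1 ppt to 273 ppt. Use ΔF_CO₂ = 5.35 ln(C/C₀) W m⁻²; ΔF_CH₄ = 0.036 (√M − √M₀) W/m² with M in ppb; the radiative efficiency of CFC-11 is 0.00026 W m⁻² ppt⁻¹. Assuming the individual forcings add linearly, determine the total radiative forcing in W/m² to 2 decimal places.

CO₂: 5.35 × ln(1164/373) = 5.35 × ln(3.12064) = 5.35 × 1.13804 = 6.0885 W/m².
CH₄: 0.036 × (√2870 − √712) = 0.036 × (53.5724 − 26.6833) = 0.036 × 26.8891 = 0.9680 W/m².
CFC-11: ΔF = 0.00026 × (273 − 1) = 0.00026 × 272 = 0.0707 W/m².
Total ΔF = 6.0885 + 0.9680 + 0.0707 = 7.1272 W/m².

ΔF = 7.13 W/m²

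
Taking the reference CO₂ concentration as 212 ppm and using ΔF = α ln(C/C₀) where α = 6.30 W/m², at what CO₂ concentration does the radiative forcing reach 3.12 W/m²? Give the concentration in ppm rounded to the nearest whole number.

Set 6.30 ln(C/212) = 3.12, so ln(C/212) = 3.12/6.30 = 0.49524.
Then C/212 = e^0.49524 = 1.64089, giving C = 212 × 1.64089 = 347.87 ppm.

C ≈ 348 ppm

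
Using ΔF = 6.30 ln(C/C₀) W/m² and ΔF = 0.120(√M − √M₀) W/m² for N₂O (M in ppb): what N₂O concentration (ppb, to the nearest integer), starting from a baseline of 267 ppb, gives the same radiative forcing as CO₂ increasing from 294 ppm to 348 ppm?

M ≈ 635 ppb

CO₂ forcing: 6.30 × ln(348/294) = 6.30 × 0.168623 = 1.06232 W/m².
Set 0.120(√M − √267) = 1.06232: √M = 1.06232/0.120 + √267 = 8.8527 + 16.3401 = 25.1928.
M = (25.1928)² = 634.68 ppb.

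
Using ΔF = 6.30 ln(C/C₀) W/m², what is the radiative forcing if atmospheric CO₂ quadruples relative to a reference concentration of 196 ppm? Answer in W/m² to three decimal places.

ΔF = 6.30 × ln(4) = 6.30 × 1.38629 = 8.7336 W/m².

ΔF = 8.734 W/m²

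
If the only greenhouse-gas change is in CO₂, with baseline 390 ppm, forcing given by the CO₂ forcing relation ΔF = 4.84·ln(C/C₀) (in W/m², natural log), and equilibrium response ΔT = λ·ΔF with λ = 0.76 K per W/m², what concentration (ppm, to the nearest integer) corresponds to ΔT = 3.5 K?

C ≈ 1010 ppm

Required forcing: ΔF = ΔT/λ = 3.5/0.76 = 4.6053 W/m².
Then ln(C/390) = ΔF/4.84 = 4.6053/4.84 = 0.95151.
So C = 390 × e^0.95151 = 390 × 2.58962 = 1009.95 ppm.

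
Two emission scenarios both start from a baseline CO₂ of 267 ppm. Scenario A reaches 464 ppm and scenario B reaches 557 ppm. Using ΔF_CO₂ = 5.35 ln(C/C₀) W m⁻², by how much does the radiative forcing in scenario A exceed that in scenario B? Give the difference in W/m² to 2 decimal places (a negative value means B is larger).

ΔF_A − ΔF_B = -0.98 W/m²

ΔF_A = 5.35 ln(464/267) = 5.35 × 0.55264 = 2.9566 W/m².
ΔF_B = 5.35 ln(557/267) = 5.35 × 0.73532 = 3.9340 W/m².
Difference: 2.9566 − 3.9340 = -0.9774 W/m².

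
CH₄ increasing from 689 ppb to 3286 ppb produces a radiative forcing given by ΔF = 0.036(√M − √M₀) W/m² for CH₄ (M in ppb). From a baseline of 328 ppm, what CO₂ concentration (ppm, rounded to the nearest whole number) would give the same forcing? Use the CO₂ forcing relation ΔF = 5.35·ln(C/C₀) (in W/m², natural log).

CH₄ forcing: 0.036 × (√3286 − √689) = 0.036 × (57.3236 − 26.2488) = 0.036 × 31.0748 = 1.11869 W/m².
Set 5.35 ln(C/328) = 1.11869: ln(C/328) = 1.11869/5.35 = 0.20910, so C = 328 × e^0.20910 = 328 × 1.23257 = 404.28 ppm.

C ≈ 404 ppm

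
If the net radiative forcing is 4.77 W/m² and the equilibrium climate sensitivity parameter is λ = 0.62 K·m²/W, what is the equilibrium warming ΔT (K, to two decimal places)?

ΔT = 2.96 K

ΔT = λ ΔF = 0.62 × 4.77 = 2.9574 K.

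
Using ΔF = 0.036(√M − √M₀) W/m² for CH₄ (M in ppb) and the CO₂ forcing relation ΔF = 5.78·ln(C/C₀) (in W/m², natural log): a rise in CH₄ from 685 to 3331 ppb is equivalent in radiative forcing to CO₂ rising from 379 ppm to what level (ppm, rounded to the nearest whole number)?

CH₄ forcing: 0.036 × (√3331 − √685) = 0.036 × (57.7148 − 26.1725) = 0.036 × 31.5423 = 1.13552 W/m².
Set 5.78 ln(C/379) = 1.13552: ln(C/379) = 1.13552/5.78 = 0.19646, so C = 379 × e^0.19646 = 379 × 1.21709 = 461.28 ppm.

C ≈ 461 ppm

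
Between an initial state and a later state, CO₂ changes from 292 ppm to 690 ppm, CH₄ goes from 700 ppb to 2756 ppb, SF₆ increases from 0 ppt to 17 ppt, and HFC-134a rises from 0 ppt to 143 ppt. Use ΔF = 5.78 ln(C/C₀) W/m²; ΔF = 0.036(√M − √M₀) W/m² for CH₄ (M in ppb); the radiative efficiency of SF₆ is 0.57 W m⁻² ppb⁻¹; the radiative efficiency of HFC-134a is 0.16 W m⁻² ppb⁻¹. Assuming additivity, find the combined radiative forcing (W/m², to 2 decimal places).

CO₂: 5.78 × ln(690/292) = 5.78 × ln(2.36301) = 5.78 × 0.85994 = 4.9705 W/m².
CH₄: 0.036 × (√2756 − √700) = 0.036 × (52.4976 − 26.4575) = 0.036 × 26.0401 = 0.9374 W/m².
SF₆: Δ = 17 − 0 = 17 ppt = 0.017 ppb; ΔF = 0.57 × 0.017 = 0.0097 W/m².
HFC-134a: Δ = 143 − 0 = 143 ppt = 0.143 ppb; ΔF = 0.16 × 0.143 = 0.0229 W/m².
Total ΔF = 4.9705 + 0.9374 + 0.0097 + 0.0229 = 5.9405 W/m².

ΔF = 5.94 W/m²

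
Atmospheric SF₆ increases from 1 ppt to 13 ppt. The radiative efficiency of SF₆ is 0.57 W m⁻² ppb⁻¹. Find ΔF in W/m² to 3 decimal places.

SF₆: Δ = 13 − 1 = 12 ppt = 0.012 ppb; ΔF = 0.57 × 0.012 = 0.0068 W/m².

ΔF = 0.007 W/m²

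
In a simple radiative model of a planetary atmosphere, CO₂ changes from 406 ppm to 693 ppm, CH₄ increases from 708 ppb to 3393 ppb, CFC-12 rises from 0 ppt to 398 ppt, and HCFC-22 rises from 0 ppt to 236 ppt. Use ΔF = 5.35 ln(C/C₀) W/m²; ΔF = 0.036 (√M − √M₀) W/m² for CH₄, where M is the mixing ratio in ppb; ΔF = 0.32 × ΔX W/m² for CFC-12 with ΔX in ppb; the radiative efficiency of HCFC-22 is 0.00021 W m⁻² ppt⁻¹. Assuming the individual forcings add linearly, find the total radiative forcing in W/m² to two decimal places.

ΔF = 4.18 W/m²

CO₂: 5.35 × ln(693/406) = 5.35 × ln(1.70690) = 5.35 × 0.53468 = 2.8605 W/m².
CH₄: 0.036 × (√3393 − √708) = 0.036 × (58.2495 − 26.6083) = 0.036 × 31.6412 = 1.1391 W/m².
CFC-12: Δ = 398 − 0 = 398 ppt = 0.398 ppb; ΔF = 0.32 × 0.398 = 0.1274 W/m².
HCFC-22: ΔF = 0.00021 × (236 − 0) = 0.00021 × 236 = 0.0496 W/m².
Total ΔF = 2.8605 + 1.1391 + 0.1274 + 0.0496 = 4.1766 W/m².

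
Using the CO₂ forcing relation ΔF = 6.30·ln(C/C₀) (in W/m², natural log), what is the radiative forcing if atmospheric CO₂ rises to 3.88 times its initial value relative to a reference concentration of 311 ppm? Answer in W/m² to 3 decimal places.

ΔF = 6.30 × ln(3.88) = 6.30 × 1.35584 = 8.5418 W/m².

ΔF = 8.542 W/m²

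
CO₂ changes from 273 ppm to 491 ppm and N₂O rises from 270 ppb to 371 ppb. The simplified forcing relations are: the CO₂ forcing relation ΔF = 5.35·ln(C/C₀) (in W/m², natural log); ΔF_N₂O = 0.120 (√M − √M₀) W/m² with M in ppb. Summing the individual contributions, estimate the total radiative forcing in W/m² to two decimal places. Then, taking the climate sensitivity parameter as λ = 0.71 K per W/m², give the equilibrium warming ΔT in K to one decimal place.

CO₂: 5.35 × ln(491/273) = 5.35 × ln(1.79853) = 5.35 × 0.58697 = 3.1403 W/m².
N₂O: 0.120 × (√371 − √270) = 0.120 × (19.2614 − 16.4317) = 0.120 × 2.8297 = 0.3396 W/m².
Total ΔF = 3.1403 + 0.3396 = 3.4799 W/m².
ΔT = λ ΔF = 0.71 × 3.48 = 2.4708 K.

ΔF = 3.48 W/m²; ΔT = 2.5 K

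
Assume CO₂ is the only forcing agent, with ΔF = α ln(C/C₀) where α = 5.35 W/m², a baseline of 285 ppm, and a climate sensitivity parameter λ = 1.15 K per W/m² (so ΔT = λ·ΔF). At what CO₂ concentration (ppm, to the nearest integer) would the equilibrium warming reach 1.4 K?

C ≈ 358 ppm

Required forcing: ΔF = ΔT/λ = 1.4/1.15 = 1.2174 W/m².
Then ln(C/285) = ΔF/5.35 = 1.2174/5.35 = 0.22755.
So C = 285 × e^0.22755 = 285 × 1.25552 = 357.82 ppm.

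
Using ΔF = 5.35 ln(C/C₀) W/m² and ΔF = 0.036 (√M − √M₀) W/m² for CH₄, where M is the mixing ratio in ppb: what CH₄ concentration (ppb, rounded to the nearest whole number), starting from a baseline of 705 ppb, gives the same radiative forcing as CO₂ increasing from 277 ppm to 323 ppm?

CO₂ forcing: 5.35 × ln(323/277) = 5.35 × 0.153635 = 0.82195 W/m².
Set 0.036(√M − √705) = 0.82195: √M = 0.82195/0.036 + √705 = 22.8319 + 26.5518 = 49.3837.
M = (49.3837)² = 2438.75 ppb.

M ≈ 2439 ppb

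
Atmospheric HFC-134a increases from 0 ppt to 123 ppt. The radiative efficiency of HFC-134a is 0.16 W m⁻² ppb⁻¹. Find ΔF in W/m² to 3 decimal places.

HFC-134a: Δ = 123 − 0 = 123 ppt = 0.123 ppb; ΔF = 0.16 × 0.123 = 0.0197 W/m².

ΔF = 0.020 W/m²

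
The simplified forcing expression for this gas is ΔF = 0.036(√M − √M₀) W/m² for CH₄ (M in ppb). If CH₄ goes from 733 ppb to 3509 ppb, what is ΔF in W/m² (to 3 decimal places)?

ΔF = 1.158 W/m²

CH₄: 0.036 × (√3509 − √733) = 0.036 × (59.2368 − 27.0740) = 0.036 × 32.1628 = 1.1579 W/m².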